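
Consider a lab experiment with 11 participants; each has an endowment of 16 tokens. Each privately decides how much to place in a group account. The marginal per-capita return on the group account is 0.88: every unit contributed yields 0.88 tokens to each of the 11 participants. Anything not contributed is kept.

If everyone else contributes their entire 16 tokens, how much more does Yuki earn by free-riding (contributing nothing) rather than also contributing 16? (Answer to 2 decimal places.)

1.92 tokens

Switching from a contribution of 16 to 0 lets Yuki keep an extra 16 tokens, but lowers the group account by 16, which costs Yuki their own share of that drop: 0.88 × 16 = 14.08.
Net gain = 16 − 14.08 = 1.92. The private return per contributed unit (0.88) is below 1, so free-riding is indeed the best response regardless of what the others do.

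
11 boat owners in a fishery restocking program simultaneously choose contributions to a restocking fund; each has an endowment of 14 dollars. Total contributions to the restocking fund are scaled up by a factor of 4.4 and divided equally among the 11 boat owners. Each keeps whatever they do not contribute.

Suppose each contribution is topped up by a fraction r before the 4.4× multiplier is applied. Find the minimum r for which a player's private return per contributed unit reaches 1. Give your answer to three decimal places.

With matching at rate r, one contributed unit becomes (1 + r) in the restocking fund and returns 4.4 × (1 + r) / 11 to the contributor.
Setting this equal to 1: 1 + r = 11/4.4 = 2.5000.
So the minimum matching rate is r = 2.5000 − 1 = 1.500.

1.500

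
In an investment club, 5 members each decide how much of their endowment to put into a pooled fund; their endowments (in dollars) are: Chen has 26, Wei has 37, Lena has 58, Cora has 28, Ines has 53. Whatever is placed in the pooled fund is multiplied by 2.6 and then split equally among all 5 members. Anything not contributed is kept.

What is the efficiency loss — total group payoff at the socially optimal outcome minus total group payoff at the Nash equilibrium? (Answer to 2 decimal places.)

The private return per contributed unit is 2.6/5 = 0.5200 < 1 for every player regardless of endowment, so the Nash equilibrium is zero contribution and the group total is Σ E_j = 26 + 37 + 58 + 28 + 53 = 202.
Each contributed unit returns 2.600 to the group, so the social optimum is full contribution by everyone: group total = 2.600 × 202 = 525.20.
Efficiency loss = (2.600 − 1) × 202 = 323.20.

323.20 dollars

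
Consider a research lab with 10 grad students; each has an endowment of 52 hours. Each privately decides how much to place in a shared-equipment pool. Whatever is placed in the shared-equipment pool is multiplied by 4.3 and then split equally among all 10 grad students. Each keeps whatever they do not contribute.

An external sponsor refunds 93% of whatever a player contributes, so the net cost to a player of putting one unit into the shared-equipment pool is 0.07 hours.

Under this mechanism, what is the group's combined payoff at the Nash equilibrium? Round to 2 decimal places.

2719.60 hours

Under the mechanism each unit contributed yields (4.3/10) / 0.07 = 6.1429 back to its contributor per unit of net cost, which exceeds 1, making full contribution the dominant choice for everyone.
So the Nash equilibrium is full contribution by all 10; the group earns 10 × (52 × 0.93 + 4.3 × 52) = 2719.60.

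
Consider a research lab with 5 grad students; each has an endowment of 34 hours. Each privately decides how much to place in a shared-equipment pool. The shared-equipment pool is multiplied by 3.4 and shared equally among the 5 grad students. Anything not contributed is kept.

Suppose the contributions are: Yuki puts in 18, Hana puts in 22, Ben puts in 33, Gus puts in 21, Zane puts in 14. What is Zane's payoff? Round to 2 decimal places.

93.44 hours

Total contributed: 18 + 22 + 33 + 21 + 14 = 108.
Each receives 3.4 × 108 / 5 = 73.44 from the shared-equipment pool.
Zane keeps 34 − 14 = 20, so Zane's payoff is 20 + 73.44 = 93.44.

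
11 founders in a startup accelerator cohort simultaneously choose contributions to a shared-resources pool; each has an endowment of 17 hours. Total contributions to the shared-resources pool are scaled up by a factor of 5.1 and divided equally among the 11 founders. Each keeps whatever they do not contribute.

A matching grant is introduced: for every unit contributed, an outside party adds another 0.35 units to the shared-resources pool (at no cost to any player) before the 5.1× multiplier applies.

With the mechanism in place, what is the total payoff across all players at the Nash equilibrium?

187.00 hours

The effective private return is 5.1 × 1.35 / 11 = 0.6259, which is still under 1, so the mechanism doesn't change anyone's dominant strategy: zero contribution.
At the Nash equilibrium no one contributes; group total payoff = 11 × 17 = 187.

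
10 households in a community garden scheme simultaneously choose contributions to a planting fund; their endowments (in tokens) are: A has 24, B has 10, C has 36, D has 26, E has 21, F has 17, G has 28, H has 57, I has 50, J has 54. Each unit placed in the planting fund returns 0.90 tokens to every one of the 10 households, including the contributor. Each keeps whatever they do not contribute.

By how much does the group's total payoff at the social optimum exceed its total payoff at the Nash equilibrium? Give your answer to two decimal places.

2584.00 tokens

The private return per contributed unit is 0.90 < 1 for everyone, so the Nash equilibrium is zero contribution and the group total is Σ E_j = 24 + 10 + 36 + 26 + 21 + 17 + 28 + 57 + 50 + 54 = 323.
Each contributed unit returns 9.000 to the group, so the social optimum is full contribution by everyone: group total = 9.000 × 323 = 2907.00.
Efficiency loss = (9.000 − 1) × 323 = 2584.00.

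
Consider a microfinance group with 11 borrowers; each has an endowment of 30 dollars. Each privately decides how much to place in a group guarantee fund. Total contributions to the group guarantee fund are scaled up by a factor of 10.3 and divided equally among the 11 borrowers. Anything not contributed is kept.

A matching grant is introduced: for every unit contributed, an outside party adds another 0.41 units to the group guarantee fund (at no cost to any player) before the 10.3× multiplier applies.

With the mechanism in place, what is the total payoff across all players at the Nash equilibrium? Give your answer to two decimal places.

The effective private return per unit is now 10.3 × 1.41 / 11 = 1.3203 > 1, so every player's dominant strategy flips to full contribution.
At the Nash equilibrium everyone contributes 30. Group total payoff = 10.3 × 1.41 × 330 = 4792.59.

4792.59 dollars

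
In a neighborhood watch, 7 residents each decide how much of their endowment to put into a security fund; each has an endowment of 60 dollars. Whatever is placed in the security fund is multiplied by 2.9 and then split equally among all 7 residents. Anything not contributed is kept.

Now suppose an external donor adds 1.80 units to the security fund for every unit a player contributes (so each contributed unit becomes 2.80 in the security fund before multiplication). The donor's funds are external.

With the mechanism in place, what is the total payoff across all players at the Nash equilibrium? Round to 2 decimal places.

Under the mechanism each unit contributed yields 2.9 × 2.80 / 7 = 1.1600 back to its contributor per unit of net cost, which exceeds 1, making full contribution the dominant choice for everyone.
At the Nash equilibrium everyone contributes 60. Group total payoff = 2.9 × 2.80 × 420 = 3410.40.

3410.40 dollars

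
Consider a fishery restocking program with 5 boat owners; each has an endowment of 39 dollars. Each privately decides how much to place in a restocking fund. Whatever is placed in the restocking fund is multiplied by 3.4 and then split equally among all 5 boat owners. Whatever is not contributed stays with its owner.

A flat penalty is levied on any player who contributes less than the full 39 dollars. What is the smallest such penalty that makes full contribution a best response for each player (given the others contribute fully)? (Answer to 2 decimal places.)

12.48 dollars

Given the others contribute fully, the best deviation is to contribute 0 (any partial contribution still incurs the fine and gives up units whose private return 0.6800 is below 1).
Deviating from 39 to 0 saves 39 dollars but forfeits the deviator's share of the drop in the restocking fund: 3.4/5 × 39 = 26.52.
So the deviation gain is 39 − 26.52 = 12.48, and the fine must be at least 12.48 dollars to wipe it out.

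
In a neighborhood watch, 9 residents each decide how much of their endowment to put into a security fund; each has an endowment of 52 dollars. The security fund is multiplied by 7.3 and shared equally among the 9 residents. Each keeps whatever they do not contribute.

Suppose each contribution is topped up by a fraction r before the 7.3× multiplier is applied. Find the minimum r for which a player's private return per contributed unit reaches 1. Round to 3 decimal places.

With matching at rate r, one contributed unit becomes (1 + r) in the security fund and returns 7.3 × (1 + r) / 9 to the contributor.
Setting this equal to 1: 1 + r = 9/7.3 = 1.2329.
So the minimum matching rate is r = 1.2329 − 1 = 0.233.

0.233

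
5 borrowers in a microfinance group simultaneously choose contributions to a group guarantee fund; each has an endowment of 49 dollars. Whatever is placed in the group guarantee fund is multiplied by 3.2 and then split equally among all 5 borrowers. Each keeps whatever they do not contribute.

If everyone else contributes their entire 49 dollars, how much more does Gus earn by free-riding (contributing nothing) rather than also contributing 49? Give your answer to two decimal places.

17.64 dollars

Switching from a contribution of 49 to 0 lets Gus keep an extra 49 dollars, but lowers the group guarantee fund by 49, which costs Gus their own share of that drop: 3.2/5 × 49 = 31.36.
Net gain = 49 − 31.36 = 17.64. The private return per contributed unit (0.6400) is below 1, so free-riding is indeed the best response regardless of what the others do.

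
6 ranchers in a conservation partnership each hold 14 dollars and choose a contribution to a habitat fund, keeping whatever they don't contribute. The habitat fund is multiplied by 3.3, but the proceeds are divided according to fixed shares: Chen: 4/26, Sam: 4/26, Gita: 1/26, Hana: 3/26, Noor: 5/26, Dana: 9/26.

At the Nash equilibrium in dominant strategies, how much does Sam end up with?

A player with share s gets back 3.3·s per unit contributed, so full contribution is dominant for anyone with s > 1/3.3 = 0.3030 and zero contribution is dominant for anyone below.
Dana alone (share 9/26) is above the threshold, contributing 14; the remaining 5 contribute 0. Total contributed: 14.
Sam keeps 14 and receives 3.3 × 14 × 4/26 = 7.11 from the habitat fund, for a payoff of 21.11.

21.11 dollars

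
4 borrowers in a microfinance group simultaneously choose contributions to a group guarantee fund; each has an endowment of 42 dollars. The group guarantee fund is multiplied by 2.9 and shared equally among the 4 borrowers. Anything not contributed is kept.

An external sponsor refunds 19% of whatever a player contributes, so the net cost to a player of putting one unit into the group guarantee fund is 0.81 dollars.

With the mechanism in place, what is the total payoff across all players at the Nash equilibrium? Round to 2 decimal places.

The effective private return is (2.9/4) / 0.81 = 0.8951, which is still under 1, so the mechanism doesn't change anyone's dominant strategy: zero contribution.
Everyone keeps their endowment and the group total is 4 × 42 = 168.

168.00 dollars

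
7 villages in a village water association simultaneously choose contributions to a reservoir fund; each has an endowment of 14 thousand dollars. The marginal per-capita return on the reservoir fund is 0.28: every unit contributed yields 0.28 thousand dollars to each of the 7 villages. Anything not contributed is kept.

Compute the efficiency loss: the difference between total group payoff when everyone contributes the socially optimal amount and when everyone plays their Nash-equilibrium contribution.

94.08 thousand dollars

The private return per contributed unit is 0.28 < 1, so contributing 0 is dominant for every player. At the Nash equilibrium everyone keeps their 14, and the group total is 7 × 14 = 98.
Each contributed unit returns 1.960 to the group as a whole (0.28 to each of 7 players), which exceeds 1, so the social optimum is full contribution: group total = 1.960 × 98 = 192.08.
Efficiency loss = 192.08 − 98 = 94.08.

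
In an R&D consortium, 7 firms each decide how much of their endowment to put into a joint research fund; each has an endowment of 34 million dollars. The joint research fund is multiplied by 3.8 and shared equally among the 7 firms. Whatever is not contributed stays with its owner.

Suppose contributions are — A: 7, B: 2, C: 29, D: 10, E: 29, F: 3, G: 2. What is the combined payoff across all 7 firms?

467.60 million dollars

Total contributed: 7 + 2 + 29 + 10 + 29 + 3 + 2 = 82; total kept: 7 × 34 − 82 = 156.
The joint research fund pays out 3.8 × 82 = 311.60 in aggregate.
Group total = 156 + 311.60 = 467.60.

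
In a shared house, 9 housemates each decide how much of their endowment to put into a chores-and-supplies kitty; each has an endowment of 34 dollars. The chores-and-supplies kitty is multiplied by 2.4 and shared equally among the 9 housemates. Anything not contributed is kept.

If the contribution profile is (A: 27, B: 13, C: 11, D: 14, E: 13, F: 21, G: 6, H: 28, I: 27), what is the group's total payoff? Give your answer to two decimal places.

530.00 dollars

Total contributed: 27 + 13 + 11 + 14 + 13 + 21 + 6 + 28 + 27 = 160; total kept: 9 × 34 − 160 = 146.
The chores-and-supplies kitty pays out 2.4 × 160 = 384.00 in aggregate.
Group total = 146 + 384.00 = 530.00.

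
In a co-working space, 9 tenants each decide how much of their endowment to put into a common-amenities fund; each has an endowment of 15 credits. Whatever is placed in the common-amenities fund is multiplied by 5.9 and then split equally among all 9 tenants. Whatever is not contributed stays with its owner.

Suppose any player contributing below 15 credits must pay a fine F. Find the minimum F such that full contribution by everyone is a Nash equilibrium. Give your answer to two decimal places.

5.17 credits

Given the others contribute fully, the best deviation is to contribute 0 (any partial contribution still incurs the fine and gives up units whose private return 0.6556 is below 1).
Deviating from 15 to 0 saves 15 credits but forfeits the deviator's share of the drop in the common-amenities fund: 5.9/9 × 15 = 9.83.
So the deviation gain is 15 − 9.83 = 5.17, and the fine must be at least 5.17 credits to wipe it out.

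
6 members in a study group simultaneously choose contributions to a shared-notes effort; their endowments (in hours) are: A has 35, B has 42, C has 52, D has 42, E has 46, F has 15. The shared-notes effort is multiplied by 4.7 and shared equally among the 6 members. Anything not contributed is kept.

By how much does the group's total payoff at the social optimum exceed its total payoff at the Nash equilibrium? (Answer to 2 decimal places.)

The private return per contributed unit is 4.7/6 = 0.7833 < 1 for every player regardless of endowment, so the Nash equilibrium is zero contribution and the group total is Σ E_j = 35 + 42 + 52 + 42 + 46 + 15 = 232.
Each contributed unit returns 4.700 to the group, so the social optimum is full contribution by everyone: group total = 4.700 × 232 = 1090.40.
Efficiency loss = (4.700 − 1) × 232 = 858.40.

858.40 hours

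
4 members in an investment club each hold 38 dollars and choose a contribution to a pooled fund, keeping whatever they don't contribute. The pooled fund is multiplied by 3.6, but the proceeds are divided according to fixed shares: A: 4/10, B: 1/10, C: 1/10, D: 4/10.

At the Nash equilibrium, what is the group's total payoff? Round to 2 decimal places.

For player j, contributing a unit is worthwhile iff 3.6 × (j's share) ≥ 1, i.e. iff j's share is at least 0.2778.
A and D are above the threshold, contributing 38 each; the remaining 2 contribute 0. Total contributed: 76.
The pooled fund pays out 3.6 × 76 = 273.60 in total (split across the unequal shares, but the aggregate is all that matters for the group sum).
The 2 free-riders keep 38 each, adding 76. Group total = 76 + 273.60 = 349.60.

349.60 dollars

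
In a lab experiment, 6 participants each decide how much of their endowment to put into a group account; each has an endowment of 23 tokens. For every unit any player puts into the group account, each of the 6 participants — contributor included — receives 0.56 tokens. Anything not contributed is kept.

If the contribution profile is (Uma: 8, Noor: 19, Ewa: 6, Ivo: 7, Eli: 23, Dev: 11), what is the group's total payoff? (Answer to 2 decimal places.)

Total contributed: 8 + 19 + 6 + 7 + 23 + 11 = 74; total kept: 6 × 23 − 74 = 64.
The group account pays out 0.56 × 6 × 74 = 248.64 in aggregate.
Group total = 64 + 248.64 = 312.64.

312.64 tokens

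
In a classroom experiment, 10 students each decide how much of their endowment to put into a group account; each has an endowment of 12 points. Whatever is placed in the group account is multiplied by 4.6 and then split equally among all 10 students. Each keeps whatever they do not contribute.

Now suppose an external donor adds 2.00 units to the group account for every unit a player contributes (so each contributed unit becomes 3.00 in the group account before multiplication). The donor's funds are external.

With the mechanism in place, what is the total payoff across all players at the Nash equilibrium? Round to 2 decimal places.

1656.00 points

Under the mechanism each unit contributed yields 4.6 × 3.00 / 10 = 1.3800 back to its contributor per unit of net cost, which exceeds 1, making full contribution the dominant choice for everyone.
At the Nash equilibrium everyone contributes 12. Group total payoff = 4.6 × 3.00 × 120 = 1656.00.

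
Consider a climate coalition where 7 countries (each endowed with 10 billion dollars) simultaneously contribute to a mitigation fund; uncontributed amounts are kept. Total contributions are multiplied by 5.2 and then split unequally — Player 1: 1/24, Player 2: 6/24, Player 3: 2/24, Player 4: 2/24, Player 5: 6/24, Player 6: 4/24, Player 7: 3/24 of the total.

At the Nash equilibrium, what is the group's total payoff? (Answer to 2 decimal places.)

A player with share s gets back 5.2·s per unit contributed, so full contribution is dominant for anyone with s > 1/5.2 = 0.1923 and zero contribution is dominant for anyone below.
Player 2 and Player 5 are above the threshold, contributing 10 each; the remaining 5 contribute 0. Total contributed: 20.
The mitigation fund pays out 5.2 × 20 = 104.00 in total (split across the unequal shares, but the aggregate is all that matters for the group sum).
The 5 free-riders keep 10 each, adding 50. Group total = 50 + 104.00 = 154.00.

154.00 billion dollars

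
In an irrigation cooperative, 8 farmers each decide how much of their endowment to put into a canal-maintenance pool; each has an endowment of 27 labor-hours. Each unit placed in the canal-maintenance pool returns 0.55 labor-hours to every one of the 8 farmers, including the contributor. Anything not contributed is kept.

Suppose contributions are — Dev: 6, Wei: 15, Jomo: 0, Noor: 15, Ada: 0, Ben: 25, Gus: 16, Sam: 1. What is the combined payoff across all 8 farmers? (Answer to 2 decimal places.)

481.20 labor-hours

Total contributed: 6 + 15 + 0 + 15 + 0 + 25 + 16 + 1 = 78; total kept: 8 × 27 − 78 = 138.
The canal-maintenance pool pays out 0.55 × 8 × 78 = 343.20 in aggregate.
Group total = 138 + 343.20 = 481.20.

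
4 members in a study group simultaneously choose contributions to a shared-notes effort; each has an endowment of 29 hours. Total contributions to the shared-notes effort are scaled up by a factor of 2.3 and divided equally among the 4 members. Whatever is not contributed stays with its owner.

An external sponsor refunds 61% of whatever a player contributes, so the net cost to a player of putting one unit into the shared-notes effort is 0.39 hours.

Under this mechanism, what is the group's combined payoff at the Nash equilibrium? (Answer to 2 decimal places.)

The effective private return per unit is now (2.3/4) / 0.39 = 1.4744 > 1, so every player's dominant strategy flips to full contribution.
At the Nash equilibrium everyone contributes 29. Group total payoff = 4 × (29 × 0.61 + 2.3 × 29) = 337.56.

337.56 hours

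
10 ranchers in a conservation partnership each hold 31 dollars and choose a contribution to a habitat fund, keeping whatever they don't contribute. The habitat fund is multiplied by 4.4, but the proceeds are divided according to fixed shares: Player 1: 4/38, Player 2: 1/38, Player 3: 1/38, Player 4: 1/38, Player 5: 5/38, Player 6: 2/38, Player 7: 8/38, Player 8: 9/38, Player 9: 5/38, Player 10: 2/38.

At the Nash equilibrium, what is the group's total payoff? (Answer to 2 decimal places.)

Each unit j contributes comes back to j as 4.4 × (j's share), so j prefers to contribute only if that share exceeds 1/4.4 = 0.2273; otherwise keeping the unit dominates.
The only share above 0.2273 is Player 8's 9/38, contributing 31; the remaining 9 contribute 0. Total contributed: 31.
The habitat fund pays out 4.4 × 31 = 136.40 in total (split across the unequal shares, but the aggregate is all that matters for the group sum).
The 9 free-riders keep 31 each, adding 279. Group total = 279 + 136.40 = 415.40.

415.40 dollars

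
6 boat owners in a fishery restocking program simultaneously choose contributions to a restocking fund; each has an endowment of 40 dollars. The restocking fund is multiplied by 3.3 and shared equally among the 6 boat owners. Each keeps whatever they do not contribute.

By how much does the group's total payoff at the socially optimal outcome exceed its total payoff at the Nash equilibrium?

552.00 dollars

Each contributed unit returns 3.3/6 = 0.5500 to its contributor — below 1 — so contributing 0 is dominant for every player. At the Nash equilibrium everyone keeps their 40, and the group total is 6 × 40 = 240.
Each contributed unit returns 3.300 to the group as a whole (0.5500 to each of 6 players), which exceeds 1, so the social optimum is full contribution: group total = 3.300 × 240 = 792.00.
Efficiency loss = 792.00 − 240 = 552.00.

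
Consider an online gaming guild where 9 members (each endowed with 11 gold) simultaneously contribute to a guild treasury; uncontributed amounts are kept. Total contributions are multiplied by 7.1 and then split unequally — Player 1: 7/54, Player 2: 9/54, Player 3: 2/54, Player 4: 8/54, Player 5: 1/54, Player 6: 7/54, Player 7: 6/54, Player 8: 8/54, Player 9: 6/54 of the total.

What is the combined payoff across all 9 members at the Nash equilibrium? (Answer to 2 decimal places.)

For player j, contributing a unit is worthwhile iff 7.1 × (j's share) ≥ 1, i.e. iff j's share is at least 0.1408.
The shares above 0.1408 belong to Player 2, Player 4 and Player 8, contributing 11 each; the remaining 6 contribute 0. Total contributed: 33.
The guild treasury pays out 7.1 × 33 = 234.30 in total (split across the unequal shares, but the aggregate is all that matters for the group sum).
The 6 free-riders keep 11 each, adding 66. Group total = 66 + 234.30 = 300.30.

300.30 gold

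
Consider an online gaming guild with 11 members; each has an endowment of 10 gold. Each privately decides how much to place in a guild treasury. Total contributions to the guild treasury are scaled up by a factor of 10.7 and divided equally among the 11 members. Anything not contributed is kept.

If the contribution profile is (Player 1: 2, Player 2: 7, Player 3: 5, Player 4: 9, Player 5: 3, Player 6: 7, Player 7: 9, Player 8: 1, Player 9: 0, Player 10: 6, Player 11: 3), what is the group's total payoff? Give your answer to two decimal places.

614.40 gold

Total contributed: 2 + 7 + 5 + 9 + 3 + 7 + 9 + 1 + 0 + 6 + 3 = 52; total kept: 11 × 10 − 52 = 58.
The guild treasury pays out 10.7 × 52 = 556.40 in aggregate.
Group total = 58 + 556.40 = 614.40.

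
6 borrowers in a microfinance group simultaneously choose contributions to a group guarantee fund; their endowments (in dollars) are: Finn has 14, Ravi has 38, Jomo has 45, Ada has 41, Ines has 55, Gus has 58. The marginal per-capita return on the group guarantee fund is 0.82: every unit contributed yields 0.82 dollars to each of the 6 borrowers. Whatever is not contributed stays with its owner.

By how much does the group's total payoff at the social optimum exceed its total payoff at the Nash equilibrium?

983.92 dollars

The private return per contributed unit is 0.82 < 1 for everyone, so the Nash equilibrium is zero contribution and the group total is Σ E_j = 14 + 38 + 45 + 41 + 55 + 58 = 251.
Each contributed unit returns 4.920 to the group, so the social optimum is full contribution by everyone: group total = 4.920 × 251 = 1234.92.
Efficiency loss = (4.920 − 1) × 251 = 983.92.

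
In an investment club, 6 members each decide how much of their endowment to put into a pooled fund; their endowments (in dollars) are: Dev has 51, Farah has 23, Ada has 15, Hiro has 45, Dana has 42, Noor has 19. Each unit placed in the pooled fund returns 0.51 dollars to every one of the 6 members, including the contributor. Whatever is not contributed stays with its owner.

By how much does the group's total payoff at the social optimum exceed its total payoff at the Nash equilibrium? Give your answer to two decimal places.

401.70 dollars

The private return per contributed unit is 0.51 < 1 for everyone, so the Nash equilibrium is zero contribution and the group total is Σ E_j = 51 + 23 + 15 + 45 + 42 + 19 = 195.
Each contributed unit returns 3.060 to the group, so the social optimum is full contribution by everyone: group total = 3.060 × 195 = 596.70.
Efficiency loss = (3.060 − 1) × 195 = 401.70.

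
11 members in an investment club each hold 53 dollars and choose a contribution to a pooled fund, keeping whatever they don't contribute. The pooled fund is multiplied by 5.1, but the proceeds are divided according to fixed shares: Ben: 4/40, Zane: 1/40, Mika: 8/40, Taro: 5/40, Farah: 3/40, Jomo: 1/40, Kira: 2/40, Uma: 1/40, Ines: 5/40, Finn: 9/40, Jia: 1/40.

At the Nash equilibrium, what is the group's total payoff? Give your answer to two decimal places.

Each unit j contributes comes back to j as 5.1 × (j's share), so j prefers to contribute only if that share exceeds 1/5.1 = 0.1961; otherwise keeping the unit dominates.
Mika and Finn are above the threshold, contributing 53 each; the remaining 9 contribute 0. Total contributed: 106.
The pooled fund pays out 5.1 × 106 = 540.60 in total (split across the unequal shares, but the aggregate is all that matters for the group sum).
The 9 free-riders keep 53 each, adding 477. Group total = 477 + 540.60 = 1017.60.

1017.60 dollars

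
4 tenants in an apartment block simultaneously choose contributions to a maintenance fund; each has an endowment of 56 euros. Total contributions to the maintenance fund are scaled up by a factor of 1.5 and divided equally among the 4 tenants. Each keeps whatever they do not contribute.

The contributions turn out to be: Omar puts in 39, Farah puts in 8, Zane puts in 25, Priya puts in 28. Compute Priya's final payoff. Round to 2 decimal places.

Total contributed: 39 + 8 + 25 + 28 = 100.
Each receives 1.5 × 100 / 4 = 37.50 from the maintenance fund.
Priya keeps 56 − 28 = 28, so Priya's payoff is 28 + 37.50 = 65.50.

65.50 euros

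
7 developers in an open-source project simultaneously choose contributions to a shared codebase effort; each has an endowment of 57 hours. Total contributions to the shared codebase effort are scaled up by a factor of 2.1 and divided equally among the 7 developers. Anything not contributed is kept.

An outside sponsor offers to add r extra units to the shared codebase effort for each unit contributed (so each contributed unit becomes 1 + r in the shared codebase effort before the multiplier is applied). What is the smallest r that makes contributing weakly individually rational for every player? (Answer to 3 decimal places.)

With matching at rate r, one contributed unit becomes (1 + r) in the shared codebase effort and returns 2.1 × (1 + r) / 7 to the contributor.
Setting this equal to 1: 1 + r = 7/2.1 = 3.3333.
So the minimum matching rate is r = 3.3333 − 1 = 2.333.

2.333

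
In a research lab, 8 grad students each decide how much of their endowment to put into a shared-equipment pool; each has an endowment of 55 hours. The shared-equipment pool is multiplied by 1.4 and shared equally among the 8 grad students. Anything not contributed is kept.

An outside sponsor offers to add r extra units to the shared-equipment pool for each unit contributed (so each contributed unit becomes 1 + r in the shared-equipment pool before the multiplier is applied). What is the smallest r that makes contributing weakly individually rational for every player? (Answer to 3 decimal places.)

4.714

With matching at rate r, one contributed unit becomes (1 + r) in the shared-equipment pool and returns 1.4 × (1 + r) / 8 to the contributor.
Setting this equal to 1: 1 + r = 8/1.4 = 5.7143.
So the minimum matching rate is r = 5.7143 − 1 = 4.714.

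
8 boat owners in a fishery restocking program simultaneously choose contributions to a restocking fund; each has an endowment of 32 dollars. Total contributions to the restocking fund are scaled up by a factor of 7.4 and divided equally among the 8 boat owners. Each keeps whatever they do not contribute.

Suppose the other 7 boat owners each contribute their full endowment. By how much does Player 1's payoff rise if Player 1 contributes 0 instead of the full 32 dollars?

2.40 dollars

Switching from a contribution of 32 to 0 lets Player 1 keep an extra 32 dollars, but lowers the restocking fund by 32, which costs Player 1 their own share of that drop: 7.4/8 × 32 = 29.60.
Net gain = 32 − 29.60 = 2.40. The private return per contributed unit (0.9250) is below 1, so free-riding is indeed the best response regardless of what the others do.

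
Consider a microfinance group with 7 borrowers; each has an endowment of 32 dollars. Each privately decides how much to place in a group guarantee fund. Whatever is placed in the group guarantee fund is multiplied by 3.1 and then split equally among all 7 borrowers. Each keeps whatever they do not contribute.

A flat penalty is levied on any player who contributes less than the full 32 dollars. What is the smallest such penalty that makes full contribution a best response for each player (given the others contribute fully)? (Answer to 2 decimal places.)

Given the others contribute fully, the best deviation is to contribute 0 (any partial contribution still incurs the fine and gives up units whose private return 0.4429 is below 1).
Deviating from 32 to 0 saves 32 dollars but forfeits the deviator's share of the drop in the group guarantee fund: 3.1/7 × 32 = 14.17.
So the deviation gain is 32 − 14.17 = 17.83, and the fine must be at least 17.83 dollars to wipe it out.

17.83 dollars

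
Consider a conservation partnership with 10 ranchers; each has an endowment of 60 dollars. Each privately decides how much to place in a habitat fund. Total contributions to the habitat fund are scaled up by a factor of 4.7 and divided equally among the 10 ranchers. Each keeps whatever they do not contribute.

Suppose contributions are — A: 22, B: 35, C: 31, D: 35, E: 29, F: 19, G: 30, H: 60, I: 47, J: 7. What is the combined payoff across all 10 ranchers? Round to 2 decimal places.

1765.50 dollars

Total contributed: 22 + 35 + 31 + 35 + 29 + 19 + 30 + 60 + 47 + 7 = 315; total kept: 10 × 60 − 315 = 285.
The habitat fund pays out 4.7 × 315 = 1480.50 in aggregate.
Group total = 285 + 1480.50 = 1765.50.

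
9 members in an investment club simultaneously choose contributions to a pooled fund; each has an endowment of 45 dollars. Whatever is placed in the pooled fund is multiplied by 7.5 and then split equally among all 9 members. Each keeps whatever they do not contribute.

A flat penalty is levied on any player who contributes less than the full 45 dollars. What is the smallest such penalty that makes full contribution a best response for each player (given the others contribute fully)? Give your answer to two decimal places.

7.50 dollars

Given the others contribute fully, the best deviation is to contribute 0 (any partial contribution still incurs the fine and gives up units whose private return 0.8333 is below 1).
Deviating from 45 to 0 saves 45 dollars but forfeits the deviator's share of the drop in the pooled fund: 7.5/9 × 45 = 37.50.
So the deviation gain is 45 − 37.50 = 7.50, and the fine must be at least 7.50 dollars to wipe it out.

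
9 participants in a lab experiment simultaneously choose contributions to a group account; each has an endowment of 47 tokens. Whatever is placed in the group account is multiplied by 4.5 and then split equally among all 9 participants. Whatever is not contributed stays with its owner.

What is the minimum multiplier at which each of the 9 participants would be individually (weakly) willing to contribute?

9

A contributed unit returns (multiplier)/9 to its contributor.
This reaches 1 exactly when the multiplier is 9.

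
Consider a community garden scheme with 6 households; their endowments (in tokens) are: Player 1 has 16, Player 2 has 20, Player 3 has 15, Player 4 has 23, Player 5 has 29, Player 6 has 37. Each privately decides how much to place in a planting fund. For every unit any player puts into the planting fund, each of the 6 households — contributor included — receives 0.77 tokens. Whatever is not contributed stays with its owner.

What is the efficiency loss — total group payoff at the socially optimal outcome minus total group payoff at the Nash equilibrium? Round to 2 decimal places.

The private return per contributed unit is 0.77 < 1 for everyone, so the Nash equilibrium is zero contribution and the group total is Σ E_j = 16 + 20 + 15 + 23 + 29 + 37 = 140.
Each contributed unit returns 4.620 to the group, so the social optimum is full contribution by everyone: group total = 4.620 × 140 = 646.80.
Efficiency loss = (4.620 − 1) × 140 = 506.80.

506.80 tokens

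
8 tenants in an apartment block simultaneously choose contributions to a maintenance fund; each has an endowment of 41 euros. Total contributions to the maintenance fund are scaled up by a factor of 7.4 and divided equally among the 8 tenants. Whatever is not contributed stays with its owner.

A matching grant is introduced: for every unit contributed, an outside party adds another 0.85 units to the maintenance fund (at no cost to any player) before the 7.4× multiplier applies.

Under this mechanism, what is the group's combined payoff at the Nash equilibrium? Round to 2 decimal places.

4490.32 euros

With the mechanism, a contributed unit returns 7.4 × 1.85 / 8 = 1.7113 per unit of net cost to the contributor — now above 1 — so contributing fully is weakly dominant for every player.
So the Nash equilibrium is full contribution by all 8; the group earns 7.4 × 1.85 × 328 = 4490.32.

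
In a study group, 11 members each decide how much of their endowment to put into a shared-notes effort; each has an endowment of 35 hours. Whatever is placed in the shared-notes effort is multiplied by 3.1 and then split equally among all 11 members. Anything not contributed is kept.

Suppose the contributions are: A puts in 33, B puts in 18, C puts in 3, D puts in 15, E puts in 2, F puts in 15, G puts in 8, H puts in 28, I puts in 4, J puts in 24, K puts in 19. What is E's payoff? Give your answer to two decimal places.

80.63 hours

Total contributed: 33 + 18 + 3 + 15 + 2 + 15 + 8 + 28 + 4 + 24 + 19 = 169.
Each receives 3.1 × 169 / 11 = 47.63 from the shared-notes effort.
E keeps 35 − 2 = 33, so E's payoff is 33 + 47.63 = 80.63.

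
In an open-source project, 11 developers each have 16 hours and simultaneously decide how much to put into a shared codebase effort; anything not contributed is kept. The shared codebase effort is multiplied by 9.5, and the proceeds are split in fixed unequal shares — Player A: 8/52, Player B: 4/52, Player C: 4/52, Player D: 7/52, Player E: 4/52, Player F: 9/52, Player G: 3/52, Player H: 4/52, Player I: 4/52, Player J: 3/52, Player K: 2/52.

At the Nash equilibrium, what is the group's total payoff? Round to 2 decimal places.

Each unit j contributes comes back to j as 9.5 × (j's share), so j prefers to contribute only if that share exceeds 1/9.5 = 0.1053; otherwise keeping the unit dominates.
Player A, Player D and Player F are above the threshold, contributing 16 each; the remaining 8 contribute 0. Total contributed: 48.
The shared codebase effort pays out 9.5 × 48 = 456.00 in total (split across the unequal shares, but the aggregate is all that matters for the group sum).
The 8 free-riders keep 16 each, adding 128. Group total = 128 + 456.00 = 584.00.

584.00 hours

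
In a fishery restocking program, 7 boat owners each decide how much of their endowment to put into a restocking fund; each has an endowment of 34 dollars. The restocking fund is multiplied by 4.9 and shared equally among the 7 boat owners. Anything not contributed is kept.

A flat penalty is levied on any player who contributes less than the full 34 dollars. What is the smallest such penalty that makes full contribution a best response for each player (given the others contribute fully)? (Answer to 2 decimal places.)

Given the others contribute fully, the best deviation is to contribute 0 (any partial contribution still incurs the fine and gives up units whose private return 0.7000 is below 1).
Deviating from 34 to 0 saves 34 dollars but forfeits the deviator's share of the drop in the restocking fund: 4.9/7 × 34 = 23.80.
So the deviation gain is 34 − 23.80 = 10.20, and the fine must be at least 10.20 dollars to wipe it out.

10.20 dollars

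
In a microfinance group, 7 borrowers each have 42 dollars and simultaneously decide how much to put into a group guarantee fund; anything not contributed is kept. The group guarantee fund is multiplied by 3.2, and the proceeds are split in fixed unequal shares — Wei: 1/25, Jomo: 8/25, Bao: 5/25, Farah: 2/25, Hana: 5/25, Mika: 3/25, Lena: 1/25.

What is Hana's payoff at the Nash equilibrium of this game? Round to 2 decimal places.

68.88 dollars

Each unit j contributes comes back to j as 3.2 × (j's share), so j prefers to contribute only if that share exceeds 1/3.2 = 0.3125; otherwise keeping the unit dominates.
The only share above 0.3125 is Jomo's 8/25, contributing 42; the remaining 6 contribute 0. Total contributed: 42.
Hana keeps 42 and receives 3.2 × 42 × 5/25 = 26.88 from the group guarantee fund, for a payoff of 68.88.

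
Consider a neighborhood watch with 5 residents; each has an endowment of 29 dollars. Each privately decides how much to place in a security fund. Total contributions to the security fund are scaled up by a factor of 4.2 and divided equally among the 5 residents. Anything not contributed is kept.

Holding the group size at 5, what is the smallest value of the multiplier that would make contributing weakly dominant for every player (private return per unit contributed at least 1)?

A contributed unit returns (multiplier)/5 to its contributor.
This reaches 1 exactly when the multiplier is 5.

5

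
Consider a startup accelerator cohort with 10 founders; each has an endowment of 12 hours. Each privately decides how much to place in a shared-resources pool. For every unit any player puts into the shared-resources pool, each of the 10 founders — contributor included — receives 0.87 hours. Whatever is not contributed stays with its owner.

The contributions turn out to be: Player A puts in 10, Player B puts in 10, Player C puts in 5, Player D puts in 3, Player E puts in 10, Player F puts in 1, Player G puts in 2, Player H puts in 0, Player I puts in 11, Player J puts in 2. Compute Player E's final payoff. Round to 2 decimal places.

Total contributed: 10 + 10 + 5 + 3 + 10 + 1 + 2 + 0 + 11 + 2 = 54.
Each receives 0.87 × 54 = 46.98 from the shared-resources pool.
Player E keeps 12 − 10 = 2, so Player E's payoff is 2 + 46.98 = 48.98.

48.98 hours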